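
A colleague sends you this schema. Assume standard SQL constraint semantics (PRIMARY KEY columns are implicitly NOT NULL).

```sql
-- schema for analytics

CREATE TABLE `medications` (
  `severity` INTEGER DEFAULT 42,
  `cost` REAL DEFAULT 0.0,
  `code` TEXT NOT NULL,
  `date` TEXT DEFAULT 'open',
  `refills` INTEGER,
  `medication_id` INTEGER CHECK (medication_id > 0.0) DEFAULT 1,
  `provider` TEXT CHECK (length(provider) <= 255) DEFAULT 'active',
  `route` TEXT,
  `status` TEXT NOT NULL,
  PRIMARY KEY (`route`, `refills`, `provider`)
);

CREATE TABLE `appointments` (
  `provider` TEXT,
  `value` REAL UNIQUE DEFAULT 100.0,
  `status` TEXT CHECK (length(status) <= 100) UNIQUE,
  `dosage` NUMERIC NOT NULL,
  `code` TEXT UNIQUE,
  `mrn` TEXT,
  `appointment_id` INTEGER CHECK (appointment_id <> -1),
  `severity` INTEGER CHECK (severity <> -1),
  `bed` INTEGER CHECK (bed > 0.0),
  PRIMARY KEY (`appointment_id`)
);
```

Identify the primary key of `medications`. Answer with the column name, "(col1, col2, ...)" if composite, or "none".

(route, refills, provider)

A table-level PRIMARY KEY clause names 3 columns: route, refills, provider.
This is a composite key — the combination is unique, not each column individually.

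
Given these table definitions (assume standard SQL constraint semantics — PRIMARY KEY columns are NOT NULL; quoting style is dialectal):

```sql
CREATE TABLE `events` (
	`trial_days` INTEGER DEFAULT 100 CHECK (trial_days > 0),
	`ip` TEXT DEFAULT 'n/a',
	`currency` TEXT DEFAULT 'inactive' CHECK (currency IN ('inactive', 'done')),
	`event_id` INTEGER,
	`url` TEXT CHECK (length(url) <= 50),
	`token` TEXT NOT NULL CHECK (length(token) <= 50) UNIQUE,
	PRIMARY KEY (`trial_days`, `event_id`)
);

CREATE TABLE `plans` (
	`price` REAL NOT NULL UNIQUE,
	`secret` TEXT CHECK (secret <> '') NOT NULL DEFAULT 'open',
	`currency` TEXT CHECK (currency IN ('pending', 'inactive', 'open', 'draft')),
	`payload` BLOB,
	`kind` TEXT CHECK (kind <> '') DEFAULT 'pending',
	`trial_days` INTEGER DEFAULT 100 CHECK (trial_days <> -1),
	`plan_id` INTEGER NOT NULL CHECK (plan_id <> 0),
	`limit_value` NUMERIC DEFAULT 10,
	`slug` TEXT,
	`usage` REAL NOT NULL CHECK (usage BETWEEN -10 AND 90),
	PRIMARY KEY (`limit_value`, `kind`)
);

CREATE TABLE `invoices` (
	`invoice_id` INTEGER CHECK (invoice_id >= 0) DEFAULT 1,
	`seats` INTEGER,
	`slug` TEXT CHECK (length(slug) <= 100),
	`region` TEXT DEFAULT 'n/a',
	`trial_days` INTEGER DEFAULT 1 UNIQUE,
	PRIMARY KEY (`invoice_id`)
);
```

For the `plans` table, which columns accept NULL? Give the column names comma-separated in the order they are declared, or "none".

currency, payload, trial_days, slug

- price: declared NOT NULL → not nullable.
- secret: declared NOT NULL → not nullable.
- currency: CHECK does not forbid NULL (a CHECK constraint passes when its expression is NULL) → nullable.
- payload: no NOT NULL constraint applies → nullable.
- kind: part of the PRIMARY KEY, which implies NOT NULL → not nullable.
- trial_days: CHECK does not forbid NULL (a CHECK constraint passes when its expression is NULL) → nullable.
- plan_id: declared NOT NULL → not nullable.
- limit_value: part of the PRIMARY KEY, which implies NOT NULL → not nullable.
- slug: no NOT NULL constraint applies → nullable.
- usage: declared NOT NULL → not nullable.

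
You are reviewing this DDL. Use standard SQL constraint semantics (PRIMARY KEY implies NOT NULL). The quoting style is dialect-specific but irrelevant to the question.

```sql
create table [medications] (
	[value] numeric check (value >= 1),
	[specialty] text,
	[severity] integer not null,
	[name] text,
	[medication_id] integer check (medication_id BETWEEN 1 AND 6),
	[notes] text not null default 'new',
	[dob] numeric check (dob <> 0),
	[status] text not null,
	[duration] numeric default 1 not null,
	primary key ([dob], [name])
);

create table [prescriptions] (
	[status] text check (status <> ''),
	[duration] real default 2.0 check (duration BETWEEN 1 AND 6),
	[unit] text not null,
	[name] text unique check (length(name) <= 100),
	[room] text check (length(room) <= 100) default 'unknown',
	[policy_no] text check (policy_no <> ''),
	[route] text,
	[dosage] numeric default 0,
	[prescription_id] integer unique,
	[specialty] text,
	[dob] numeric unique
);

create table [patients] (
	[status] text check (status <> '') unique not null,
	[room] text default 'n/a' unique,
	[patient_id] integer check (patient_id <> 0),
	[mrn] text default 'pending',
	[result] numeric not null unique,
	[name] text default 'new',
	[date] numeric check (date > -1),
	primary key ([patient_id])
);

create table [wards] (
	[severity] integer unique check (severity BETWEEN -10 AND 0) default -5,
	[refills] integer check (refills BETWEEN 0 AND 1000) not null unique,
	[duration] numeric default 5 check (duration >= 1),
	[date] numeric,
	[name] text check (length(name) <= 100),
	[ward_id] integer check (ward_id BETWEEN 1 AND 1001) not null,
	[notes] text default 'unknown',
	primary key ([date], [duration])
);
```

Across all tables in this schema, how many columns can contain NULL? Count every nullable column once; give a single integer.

medications: 3 nullable (value, specialty, medication_id — PK (dob, name) and explicit NOT NULL columns excluded).
prescriptions: 10 nullable (status, duration, name, room, policy_no, route, dosage, prescription_id, specialty, dob — PK none and explicit NOT NULL columns excluded).
patients: 4 nullable (room, mrn, name, date — PK (patient_id) and explicit NOT NULL columns excluded).
wards: 3 nullable (severity, name, notes — PK (date, duration) and explicit NOT NULL columns excluded).
Total: 3 + 10 + 4 + 3 = 20.

20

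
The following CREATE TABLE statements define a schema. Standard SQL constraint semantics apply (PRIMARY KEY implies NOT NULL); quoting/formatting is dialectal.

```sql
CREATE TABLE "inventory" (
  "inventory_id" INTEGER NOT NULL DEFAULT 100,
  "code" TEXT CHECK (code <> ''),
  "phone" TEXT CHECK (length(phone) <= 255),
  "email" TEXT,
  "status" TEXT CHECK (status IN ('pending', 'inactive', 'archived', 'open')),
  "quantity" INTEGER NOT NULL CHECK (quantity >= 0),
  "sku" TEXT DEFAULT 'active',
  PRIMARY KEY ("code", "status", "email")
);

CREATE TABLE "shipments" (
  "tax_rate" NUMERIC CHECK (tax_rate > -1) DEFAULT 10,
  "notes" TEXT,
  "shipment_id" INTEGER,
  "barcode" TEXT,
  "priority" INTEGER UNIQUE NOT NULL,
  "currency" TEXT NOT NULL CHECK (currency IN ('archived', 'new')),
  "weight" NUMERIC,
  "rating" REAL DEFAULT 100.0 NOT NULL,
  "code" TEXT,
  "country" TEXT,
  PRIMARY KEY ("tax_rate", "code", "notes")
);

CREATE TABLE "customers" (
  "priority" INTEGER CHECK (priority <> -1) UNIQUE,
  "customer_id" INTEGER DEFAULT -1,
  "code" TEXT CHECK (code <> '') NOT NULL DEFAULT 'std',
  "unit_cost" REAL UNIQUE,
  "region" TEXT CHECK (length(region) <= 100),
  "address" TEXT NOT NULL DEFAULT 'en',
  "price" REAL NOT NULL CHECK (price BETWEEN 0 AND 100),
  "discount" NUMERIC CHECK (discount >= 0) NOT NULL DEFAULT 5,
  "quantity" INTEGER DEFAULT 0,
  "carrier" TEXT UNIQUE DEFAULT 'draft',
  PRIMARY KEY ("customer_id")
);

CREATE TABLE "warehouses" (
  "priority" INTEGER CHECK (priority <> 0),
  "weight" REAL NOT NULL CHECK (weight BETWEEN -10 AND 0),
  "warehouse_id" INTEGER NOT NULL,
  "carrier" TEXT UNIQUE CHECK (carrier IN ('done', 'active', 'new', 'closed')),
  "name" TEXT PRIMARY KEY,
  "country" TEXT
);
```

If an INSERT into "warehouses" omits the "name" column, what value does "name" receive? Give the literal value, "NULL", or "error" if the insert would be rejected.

name has no DEFAULT clause.
Omitting it would insert NULL, but it is part of the PRIMARY KEY, so the INSERT fails.

error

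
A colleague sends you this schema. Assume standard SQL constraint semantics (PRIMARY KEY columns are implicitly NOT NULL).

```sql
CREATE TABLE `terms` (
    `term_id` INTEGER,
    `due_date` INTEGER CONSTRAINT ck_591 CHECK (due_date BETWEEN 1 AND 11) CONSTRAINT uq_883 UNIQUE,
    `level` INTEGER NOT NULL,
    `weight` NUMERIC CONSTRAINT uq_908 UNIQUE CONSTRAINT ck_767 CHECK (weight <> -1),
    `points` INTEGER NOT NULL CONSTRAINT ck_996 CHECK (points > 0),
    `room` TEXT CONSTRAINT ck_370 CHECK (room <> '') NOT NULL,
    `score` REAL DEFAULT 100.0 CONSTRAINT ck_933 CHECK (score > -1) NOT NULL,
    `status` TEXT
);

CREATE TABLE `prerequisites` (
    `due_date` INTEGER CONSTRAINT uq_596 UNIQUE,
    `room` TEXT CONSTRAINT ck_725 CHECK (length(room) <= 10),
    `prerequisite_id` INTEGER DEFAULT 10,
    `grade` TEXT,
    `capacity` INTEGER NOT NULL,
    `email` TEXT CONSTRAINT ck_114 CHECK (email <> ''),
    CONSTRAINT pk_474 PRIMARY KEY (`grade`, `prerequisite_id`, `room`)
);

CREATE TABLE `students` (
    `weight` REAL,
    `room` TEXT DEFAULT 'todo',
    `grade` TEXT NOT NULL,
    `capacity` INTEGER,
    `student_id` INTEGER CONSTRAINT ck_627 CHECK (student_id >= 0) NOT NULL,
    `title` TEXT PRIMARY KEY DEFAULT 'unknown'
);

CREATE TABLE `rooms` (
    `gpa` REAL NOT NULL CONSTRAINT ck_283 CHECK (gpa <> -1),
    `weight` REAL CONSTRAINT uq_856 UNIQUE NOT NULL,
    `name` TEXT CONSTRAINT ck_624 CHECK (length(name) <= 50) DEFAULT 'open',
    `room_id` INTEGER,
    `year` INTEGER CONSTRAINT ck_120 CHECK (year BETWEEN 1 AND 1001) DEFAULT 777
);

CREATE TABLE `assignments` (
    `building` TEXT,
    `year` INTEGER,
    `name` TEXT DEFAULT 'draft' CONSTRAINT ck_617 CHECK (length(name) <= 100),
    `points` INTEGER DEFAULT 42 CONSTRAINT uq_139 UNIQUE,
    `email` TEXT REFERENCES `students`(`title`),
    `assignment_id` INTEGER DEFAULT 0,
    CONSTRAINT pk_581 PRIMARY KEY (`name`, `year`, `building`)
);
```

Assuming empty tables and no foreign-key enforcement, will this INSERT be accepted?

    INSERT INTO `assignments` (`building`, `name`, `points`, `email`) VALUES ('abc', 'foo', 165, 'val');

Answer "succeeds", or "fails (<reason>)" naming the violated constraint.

year is omitted from the column list and has no DEFAULT, so it would receive NULL.
But year is part of the PRIMARY KEY (implied NOT NULL).

fails (NOT NULL on year)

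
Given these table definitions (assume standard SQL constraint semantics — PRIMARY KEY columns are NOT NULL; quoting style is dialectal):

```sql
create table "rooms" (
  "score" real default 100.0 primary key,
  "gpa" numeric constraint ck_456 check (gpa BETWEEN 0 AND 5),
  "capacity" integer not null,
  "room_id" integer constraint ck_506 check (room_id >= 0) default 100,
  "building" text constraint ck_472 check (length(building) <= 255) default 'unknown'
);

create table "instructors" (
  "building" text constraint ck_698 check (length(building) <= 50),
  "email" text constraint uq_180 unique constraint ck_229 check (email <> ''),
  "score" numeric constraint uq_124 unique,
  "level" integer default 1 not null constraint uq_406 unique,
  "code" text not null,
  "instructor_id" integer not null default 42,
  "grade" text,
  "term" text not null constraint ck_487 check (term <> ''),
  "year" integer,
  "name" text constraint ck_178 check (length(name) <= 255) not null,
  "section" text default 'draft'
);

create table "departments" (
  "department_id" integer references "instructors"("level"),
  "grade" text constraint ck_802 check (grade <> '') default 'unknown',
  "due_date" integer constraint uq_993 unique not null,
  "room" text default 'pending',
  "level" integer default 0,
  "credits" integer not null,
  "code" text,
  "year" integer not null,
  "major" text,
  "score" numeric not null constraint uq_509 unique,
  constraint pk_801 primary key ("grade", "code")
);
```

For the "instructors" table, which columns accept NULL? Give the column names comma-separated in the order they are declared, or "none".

building, email, score, grade, year, section

- building: CHECK does not forbid NULL (a CHECK constraint passes when its expression is NULL) → nullable.
- email: CHECK does not forbid NULL (a CHECK constraint passes when its expression is NULL) → nullable.
- score: UNIQUE does not imply NOT NULL → nullable.
- level: declared NOT NULL → not nullable.
- code: declared NOT NULL → not nullable.
- instructor_id: declared NOT NULL → not nullable.
- grade: no NOT NULL constraint applies → nullable.
- term: declared NOT NULL → not nullable.
- year: no NOT NULL constraint applies → nullable.
- name: declared NOT NULL → not nullable.
- section: DEFAULT only fills an omitted column; an explicit NULL is still allowed → nullable.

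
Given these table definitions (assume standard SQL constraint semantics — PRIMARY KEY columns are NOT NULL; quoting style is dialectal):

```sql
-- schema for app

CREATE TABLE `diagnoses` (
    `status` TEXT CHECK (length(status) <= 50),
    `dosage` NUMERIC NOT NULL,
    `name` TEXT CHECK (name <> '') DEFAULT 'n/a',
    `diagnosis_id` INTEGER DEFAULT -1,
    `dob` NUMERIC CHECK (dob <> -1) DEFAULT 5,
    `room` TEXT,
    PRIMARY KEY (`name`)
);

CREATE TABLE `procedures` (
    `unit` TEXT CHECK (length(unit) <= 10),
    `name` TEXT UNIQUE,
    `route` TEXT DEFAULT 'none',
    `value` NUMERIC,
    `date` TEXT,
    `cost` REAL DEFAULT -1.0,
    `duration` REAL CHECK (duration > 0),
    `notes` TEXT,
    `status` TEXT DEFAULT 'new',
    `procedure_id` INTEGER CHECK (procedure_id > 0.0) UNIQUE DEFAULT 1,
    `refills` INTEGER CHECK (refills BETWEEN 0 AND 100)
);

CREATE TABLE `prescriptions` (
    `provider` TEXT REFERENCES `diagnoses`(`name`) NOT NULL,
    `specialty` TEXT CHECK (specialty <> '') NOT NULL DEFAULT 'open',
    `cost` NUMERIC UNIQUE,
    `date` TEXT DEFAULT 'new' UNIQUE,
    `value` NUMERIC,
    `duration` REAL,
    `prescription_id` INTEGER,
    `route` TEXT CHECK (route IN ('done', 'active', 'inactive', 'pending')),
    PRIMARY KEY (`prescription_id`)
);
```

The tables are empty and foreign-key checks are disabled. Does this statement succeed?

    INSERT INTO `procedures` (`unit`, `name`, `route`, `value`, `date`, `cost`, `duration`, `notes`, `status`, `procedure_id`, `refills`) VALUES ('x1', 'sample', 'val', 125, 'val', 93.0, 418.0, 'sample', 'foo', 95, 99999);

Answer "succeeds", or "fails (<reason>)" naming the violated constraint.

The value 99999 for refills violates CHECK (refills BETWEEN 0 AND 100).

fails (CHECK on refills)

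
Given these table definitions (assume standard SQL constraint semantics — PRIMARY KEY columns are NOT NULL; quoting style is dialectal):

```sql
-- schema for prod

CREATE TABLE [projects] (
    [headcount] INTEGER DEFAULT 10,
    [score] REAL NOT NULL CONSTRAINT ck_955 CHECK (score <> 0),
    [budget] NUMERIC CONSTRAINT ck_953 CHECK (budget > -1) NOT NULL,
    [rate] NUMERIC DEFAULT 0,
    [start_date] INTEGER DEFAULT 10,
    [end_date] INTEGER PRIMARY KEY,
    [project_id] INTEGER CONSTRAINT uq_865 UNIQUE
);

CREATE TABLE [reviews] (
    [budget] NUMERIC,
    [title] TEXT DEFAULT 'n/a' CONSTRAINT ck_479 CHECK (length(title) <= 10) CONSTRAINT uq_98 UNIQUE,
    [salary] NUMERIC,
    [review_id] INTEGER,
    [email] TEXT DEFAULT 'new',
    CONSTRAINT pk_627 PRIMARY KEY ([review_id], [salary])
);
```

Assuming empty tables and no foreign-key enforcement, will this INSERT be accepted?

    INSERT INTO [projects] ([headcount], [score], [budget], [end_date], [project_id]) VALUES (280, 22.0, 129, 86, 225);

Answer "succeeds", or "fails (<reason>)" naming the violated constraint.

succeeds

NOT NULL columns: budget is supplied; end_date is supplied; score is supplied.
CHECK constraints: 22.0 satisfies (score <> 0); 129 satisfies (budget > -1).
No constraint is violated.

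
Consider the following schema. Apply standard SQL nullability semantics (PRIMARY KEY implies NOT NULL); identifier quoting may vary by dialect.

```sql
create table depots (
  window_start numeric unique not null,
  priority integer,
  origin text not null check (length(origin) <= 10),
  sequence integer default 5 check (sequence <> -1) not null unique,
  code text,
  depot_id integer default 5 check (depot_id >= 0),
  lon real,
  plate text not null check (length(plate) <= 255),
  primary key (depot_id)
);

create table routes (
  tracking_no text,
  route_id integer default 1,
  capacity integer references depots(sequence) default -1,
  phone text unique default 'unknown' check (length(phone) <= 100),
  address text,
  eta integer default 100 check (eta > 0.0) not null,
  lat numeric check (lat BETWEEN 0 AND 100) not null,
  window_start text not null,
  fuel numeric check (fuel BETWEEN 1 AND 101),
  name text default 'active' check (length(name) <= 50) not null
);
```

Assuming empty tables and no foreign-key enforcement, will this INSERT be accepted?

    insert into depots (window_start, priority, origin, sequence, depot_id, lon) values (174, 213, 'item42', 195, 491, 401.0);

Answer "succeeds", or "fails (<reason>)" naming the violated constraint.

fails (NOT NULL on plate)

plate is omitted from the column list and has no DEFAULT, so it would receive NULL.
But plate is declared NOT NULL.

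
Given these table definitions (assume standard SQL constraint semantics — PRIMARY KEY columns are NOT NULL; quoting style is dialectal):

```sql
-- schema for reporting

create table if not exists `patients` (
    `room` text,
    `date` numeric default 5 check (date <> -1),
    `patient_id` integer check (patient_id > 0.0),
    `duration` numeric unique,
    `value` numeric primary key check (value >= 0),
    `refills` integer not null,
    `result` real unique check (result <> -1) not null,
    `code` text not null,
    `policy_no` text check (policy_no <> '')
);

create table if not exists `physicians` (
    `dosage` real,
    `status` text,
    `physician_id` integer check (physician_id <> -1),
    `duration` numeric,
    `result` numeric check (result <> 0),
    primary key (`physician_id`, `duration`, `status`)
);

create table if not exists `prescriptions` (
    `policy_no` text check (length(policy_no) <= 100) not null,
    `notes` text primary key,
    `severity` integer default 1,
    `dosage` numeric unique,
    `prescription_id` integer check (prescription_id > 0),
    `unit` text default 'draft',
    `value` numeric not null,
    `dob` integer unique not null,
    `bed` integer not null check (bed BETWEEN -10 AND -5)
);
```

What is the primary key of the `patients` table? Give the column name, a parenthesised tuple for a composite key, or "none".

value is declared PRIMARY KEY inline on the column.

value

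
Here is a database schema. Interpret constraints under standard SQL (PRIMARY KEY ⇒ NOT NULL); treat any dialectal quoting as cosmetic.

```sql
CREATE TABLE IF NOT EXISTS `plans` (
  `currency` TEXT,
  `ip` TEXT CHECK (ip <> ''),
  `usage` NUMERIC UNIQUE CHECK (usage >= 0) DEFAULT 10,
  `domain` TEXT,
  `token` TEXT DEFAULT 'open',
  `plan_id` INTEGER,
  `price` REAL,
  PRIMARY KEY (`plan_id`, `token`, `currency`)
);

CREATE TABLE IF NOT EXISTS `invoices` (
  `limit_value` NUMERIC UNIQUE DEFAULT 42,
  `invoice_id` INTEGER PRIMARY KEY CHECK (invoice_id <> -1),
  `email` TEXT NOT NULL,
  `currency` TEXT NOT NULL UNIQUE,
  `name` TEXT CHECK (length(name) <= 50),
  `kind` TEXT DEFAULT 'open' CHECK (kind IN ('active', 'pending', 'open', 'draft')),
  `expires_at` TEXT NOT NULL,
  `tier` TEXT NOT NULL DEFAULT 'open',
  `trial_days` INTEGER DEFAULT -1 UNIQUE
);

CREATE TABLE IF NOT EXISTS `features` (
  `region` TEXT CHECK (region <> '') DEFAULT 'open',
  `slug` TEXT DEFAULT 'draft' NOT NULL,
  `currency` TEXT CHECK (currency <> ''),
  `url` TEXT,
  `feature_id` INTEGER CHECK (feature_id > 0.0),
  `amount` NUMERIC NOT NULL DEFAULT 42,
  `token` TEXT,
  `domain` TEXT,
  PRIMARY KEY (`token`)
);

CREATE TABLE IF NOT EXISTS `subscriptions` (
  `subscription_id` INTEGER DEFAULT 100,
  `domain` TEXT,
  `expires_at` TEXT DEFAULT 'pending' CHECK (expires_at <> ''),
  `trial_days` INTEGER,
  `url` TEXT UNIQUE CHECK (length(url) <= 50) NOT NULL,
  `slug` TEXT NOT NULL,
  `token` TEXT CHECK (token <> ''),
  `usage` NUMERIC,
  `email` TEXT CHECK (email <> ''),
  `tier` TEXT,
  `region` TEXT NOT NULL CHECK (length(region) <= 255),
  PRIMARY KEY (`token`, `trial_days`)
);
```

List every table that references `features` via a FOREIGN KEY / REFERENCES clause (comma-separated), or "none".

No REFERENCES clause anywhere in the schema names features.

none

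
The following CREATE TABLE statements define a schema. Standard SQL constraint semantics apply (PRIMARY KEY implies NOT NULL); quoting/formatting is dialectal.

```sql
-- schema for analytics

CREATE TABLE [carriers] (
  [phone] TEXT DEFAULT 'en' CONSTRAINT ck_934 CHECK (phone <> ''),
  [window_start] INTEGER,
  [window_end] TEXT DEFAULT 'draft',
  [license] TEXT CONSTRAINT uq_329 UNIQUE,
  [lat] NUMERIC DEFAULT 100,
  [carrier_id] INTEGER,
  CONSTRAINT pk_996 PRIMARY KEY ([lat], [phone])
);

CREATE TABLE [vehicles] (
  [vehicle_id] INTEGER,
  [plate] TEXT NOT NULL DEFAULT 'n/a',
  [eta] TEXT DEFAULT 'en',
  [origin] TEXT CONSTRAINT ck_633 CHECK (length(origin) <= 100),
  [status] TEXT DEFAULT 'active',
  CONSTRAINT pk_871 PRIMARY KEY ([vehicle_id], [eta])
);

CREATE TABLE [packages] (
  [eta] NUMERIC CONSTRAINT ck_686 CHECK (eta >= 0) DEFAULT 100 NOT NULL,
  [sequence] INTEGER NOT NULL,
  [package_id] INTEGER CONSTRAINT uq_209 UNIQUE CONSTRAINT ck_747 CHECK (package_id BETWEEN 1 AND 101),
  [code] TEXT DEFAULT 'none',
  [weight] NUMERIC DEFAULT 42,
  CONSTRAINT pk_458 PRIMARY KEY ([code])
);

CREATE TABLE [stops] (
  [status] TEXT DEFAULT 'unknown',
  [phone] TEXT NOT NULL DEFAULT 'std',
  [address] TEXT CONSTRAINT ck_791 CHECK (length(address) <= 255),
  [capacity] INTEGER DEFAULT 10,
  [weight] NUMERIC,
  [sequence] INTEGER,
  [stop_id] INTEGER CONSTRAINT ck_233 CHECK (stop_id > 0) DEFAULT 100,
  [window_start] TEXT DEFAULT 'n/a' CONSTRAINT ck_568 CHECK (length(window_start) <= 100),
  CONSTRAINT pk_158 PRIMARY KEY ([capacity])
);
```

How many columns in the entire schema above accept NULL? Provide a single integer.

carriers: 4 nullable (window_start, window_end, license, carrier_id — PK (lat, phone) and explicit NOT NULL columns excluded).
vehicles: 2 nullable (origin, status — PK (vehicle_id, eta) and explicit NOT NULL columns excluded).
packages: 2 nullable (package_id, weight — PK (code) and explicit NOT NULL columns excluded).
stops: 6 nullable (status, address, weight, sequence, stop_id, window_start — PK (capacity) and explicit NOT NULL columns excluded).
Total: 4 + 2 + 2 + 6 = 14.

14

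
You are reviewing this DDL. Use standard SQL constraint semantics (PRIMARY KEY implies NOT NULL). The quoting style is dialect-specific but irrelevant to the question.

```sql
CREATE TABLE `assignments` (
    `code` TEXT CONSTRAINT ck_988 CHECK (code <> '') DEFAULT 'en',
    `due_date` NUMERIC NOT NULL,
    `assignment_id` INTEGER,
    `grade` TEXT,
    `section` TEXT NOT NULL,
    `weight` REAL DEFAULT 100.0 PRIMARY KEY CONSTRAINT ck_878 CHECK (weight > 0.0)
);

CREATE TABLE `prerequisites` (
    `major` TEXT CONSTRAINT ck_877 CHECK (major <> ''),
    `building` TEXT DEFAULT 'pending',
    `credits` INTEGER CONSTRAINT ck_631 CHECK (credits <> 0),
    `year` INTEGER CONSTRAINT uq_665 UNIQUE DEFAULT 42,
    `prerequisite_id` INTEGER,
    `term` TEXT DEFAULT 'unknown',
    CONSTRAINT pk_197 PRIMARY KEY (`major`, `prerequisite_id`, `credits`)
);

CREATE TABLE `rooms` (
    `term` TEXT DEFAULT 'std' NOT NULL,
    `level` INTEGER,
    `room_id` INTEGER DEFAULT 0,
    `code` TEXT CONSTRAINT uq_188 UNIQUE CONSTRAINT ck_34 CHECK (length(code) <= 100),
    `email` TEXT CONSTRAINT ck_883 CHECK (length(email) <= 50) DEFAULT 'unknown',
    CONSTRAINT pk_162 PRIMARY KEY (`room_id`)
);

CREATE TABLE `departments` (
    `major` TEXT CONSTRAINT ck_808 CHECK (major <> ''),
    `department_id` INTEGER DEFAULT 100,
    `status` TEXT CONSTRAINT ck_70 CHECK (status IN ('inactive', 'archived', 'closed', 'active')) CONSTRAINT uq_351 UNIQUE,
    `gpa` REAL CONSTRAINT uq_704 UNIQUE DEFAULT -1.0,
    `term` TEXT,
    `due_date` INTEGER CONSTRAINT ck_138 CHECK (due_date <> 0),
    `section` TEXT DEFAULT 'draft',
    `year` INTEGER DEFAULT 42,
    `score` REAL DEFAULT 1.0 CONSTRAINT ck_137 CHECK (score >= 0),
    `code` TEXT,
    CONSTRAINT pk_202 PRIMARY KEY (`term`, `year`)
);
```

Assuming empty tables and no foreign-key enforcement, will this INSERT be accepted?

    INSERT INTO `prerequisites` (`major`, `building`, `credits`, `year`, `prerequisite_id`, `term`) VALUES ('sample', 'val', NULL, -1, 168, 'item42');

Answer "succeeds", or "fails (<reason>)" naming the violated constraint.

credits is explicitly set to NULL, but credits is part of the PRIMARY KEY (implied NOT NULL).

fails (NOT NULL on credits)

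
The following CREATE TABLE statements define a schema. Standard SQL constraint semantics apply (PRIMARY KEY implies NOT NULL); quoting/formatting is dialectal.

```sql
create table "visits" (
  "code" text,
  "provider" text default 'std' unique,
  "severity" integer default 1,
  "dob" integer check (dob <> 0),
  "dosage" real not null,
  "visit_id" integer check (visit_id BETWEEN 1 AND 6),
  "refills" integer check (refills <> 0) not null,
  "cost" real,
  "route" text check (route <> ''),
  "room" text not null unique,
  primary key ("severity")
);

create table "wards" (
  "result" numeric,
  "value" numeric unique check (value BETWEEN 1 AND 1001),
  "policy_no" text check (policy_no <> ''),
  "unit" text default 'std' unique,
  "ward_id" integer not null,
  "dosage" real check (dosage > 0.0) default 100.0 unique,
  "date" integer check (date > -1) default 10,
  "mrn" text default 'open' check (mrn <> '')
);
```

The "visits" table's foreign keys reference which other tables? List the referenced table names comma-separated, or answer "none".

none

No column in visits has a REFERENCES clause.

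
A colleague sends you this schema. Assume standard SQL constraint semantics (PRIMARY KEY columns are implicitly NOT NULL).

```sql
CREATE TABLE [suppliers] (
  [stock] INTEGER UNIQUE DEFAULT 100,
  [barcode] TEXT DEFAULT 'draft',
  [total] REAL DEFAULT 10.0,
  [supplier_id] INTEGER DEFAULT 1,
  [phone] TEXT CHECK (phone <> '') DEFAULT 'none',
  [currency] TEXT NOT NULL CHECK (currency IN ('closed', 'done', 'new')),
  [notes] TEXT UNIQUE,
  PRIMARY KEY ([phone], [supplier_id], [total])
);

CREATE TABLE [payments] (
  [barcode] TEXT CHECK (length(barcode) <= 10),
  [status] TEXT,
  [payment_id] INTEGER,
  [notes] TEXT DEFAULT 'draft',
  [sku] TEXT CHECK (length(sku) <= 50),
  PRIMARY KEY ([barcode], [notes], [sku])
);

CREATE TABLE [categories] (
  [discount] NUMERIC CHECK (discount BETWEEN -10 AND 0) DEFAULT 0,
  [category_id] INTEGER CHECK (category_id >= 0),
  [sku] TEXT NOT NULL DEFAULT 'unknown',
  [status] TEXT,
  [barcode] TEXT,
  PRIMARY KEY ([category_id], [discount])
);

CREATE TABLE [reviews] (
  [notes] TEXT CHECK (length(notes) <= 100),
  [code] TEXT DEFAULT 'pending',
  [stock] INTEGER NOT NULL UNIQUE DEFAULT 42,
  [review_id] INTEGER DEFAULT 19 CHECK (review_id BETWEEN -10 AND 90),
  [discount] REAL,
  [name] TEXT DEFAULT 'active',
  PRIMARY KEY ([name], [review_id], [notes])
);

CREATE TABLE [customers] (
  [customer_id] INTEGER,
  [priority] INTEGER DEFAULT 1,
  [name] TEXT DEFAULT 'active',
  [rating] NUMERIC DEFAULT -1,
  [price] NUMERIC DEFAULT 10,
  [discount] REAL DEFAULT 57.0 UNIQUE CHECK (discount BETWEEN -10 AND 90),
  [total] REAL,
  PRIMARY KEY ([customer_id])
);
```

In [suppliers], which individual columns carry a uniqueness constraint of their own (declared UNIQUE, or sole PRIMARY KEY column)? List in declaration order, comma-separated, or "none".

- stock: declared UNIQUE → unique.
- barcode: no UNIQUE or single-column PK constraint.
- total: part of a composite PRIMARY KEY — only the tuple is unique, not this column on its own.
- supplier_id: part of a composite PRIMARY KEY — only the tuple is unique, not this column on its own.
- phone: part of a composite PRIMARY KEY — only the tuple is unique, not this column on its own.
- currency: no UNIQUE or single-column PK constraint.
- notes: declared UNIQUE → unique.

stock, notes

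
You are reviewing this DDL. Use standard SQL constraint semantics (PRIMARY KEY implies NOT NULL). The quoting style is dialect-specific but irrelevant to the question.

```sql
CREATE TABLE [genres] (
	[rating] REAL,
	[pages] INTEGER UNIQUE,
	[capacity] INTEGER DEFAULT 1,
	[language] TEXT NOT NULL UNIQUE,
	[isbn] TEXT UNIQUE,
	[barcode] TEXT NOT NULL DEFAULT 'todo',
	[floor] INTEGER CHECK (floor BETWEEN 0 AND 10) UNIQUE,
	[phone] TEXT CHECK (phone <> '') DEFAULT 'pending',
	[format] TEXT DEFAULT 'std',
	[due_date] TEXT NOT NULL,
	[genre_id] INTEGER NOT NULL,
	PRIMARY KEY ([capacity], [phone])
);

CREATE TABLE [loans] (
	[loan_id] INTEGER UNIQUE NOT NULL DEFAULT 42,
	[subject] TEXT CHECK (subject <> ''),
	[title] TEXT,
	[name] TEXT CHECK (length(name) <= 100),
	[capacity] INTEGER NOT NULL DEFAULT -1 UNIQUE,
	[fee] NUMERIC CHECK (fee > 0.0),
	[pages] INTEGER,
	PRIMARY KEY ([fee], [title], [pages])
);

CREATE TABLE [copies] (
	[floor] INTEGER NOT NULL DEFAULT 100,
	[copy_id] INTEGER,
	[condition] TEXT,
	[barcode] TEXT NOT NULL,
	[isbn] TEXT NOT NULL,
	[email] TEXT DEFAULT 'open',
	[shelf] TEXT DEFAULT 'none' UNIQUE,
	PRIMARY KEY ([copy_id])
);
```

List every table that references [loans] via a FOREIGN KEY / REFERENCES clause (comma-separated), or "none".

No REFERENCES clause anywhere in the schema names loans.

none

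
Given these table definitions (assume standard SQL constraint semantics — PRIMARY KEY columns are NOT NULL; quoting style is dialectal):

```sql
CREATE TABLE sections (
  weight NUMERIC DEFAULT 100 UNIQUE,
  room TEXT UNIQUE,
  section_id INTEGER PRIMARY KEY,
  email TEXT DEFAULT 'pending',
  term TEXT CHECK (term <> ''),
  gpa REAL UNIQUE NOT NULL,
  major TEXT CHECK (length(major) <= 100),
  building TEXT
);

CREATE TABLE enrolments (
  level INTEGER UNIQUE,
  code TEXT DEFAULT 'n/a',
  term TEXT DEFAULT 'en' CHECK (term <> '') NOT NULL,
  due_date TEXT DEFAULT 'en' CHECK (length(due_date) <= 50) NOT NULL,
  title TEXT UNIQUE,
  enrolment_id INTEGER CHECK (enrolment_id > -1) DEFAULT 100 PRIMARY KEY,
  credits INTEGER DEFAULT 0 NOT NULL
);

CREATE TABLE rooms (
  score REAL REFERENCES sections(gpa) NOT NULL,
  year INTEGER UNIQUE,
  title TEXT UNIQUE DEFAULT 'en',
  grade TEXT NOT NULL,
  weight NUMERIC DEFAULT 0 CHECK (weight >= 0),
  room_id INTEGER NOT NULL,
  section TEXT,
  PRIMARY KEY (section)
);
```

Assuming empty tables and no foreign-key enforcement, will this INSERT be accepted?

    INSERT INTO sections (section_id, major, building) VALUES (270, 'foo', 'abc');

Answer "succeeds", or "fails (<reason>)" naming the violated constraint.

fails (NOT NULL on gpa)

gpa is omitted from the column list and has no DEFAULT, so it would receive NULL.
But gpa is declared NOT NULL.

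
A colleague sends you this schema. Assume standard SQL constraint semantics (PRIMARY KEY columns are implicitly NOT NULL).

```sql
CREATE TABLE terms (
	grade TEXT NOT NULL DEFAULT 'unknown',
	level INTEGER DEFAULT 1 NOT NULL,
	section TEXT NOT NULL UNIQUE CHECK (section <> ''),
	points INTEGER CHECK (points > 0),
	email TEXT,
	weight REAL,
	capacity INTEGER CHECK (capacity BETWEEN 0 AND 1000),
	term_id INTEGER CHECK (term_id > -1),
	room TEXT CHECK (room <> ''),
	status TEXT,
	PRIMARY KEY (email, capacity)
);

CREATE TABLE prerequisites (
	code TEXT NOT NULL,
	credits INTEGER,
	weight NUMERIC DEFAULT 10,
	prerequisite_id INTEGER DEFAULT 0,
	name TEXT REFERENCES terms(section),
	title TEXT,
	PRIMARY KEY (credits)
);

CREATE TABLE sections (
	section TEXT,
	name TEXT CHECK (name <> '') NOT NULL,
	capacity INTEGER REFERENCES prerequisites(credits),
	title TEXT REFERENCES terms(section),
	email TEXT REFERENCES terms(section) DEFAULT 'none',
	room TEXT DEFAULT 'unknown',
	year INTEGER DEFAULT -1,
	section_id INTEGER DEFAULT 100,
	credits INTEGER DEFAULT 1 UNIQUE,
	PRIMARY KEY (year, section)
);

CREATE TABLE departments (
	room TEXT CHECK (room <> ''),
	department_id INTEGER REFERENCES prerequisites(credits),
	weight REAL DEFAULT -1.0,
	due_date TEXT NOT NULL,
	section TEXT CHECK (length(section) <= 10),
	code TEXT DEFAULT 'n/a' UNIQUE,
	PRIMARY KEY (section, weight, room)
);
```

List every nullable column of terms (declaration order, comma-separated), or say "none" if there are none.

- grade: declared NOT NULL → not nullable.
- level: declared NOT NULL → not nullable.
- section: declared NOT NULL → not nullable.
- points: CHECK does not forbid NULL (a CHECK constraint passes when its expression is NULL) → nullable.
- email: part of the PRIMARY KEY, which implies NOT NULL → not nullable.
- weight: no NOT NULL constraint applies → nullable.
- capacity: part of the PRIMARY KEY, which implies NOT NULL → not nullable.
- term_id: CHECK does not forbid NULL (a CHECK constraint passes when its expression is NULL) → nullable.
- room: CHECK does not forbid NULL (a CHECK constraint passes when its expression is NULL) → nullable.
- status: no NOT NULL constraint applies → nullable.

points, weight, term_id, room, status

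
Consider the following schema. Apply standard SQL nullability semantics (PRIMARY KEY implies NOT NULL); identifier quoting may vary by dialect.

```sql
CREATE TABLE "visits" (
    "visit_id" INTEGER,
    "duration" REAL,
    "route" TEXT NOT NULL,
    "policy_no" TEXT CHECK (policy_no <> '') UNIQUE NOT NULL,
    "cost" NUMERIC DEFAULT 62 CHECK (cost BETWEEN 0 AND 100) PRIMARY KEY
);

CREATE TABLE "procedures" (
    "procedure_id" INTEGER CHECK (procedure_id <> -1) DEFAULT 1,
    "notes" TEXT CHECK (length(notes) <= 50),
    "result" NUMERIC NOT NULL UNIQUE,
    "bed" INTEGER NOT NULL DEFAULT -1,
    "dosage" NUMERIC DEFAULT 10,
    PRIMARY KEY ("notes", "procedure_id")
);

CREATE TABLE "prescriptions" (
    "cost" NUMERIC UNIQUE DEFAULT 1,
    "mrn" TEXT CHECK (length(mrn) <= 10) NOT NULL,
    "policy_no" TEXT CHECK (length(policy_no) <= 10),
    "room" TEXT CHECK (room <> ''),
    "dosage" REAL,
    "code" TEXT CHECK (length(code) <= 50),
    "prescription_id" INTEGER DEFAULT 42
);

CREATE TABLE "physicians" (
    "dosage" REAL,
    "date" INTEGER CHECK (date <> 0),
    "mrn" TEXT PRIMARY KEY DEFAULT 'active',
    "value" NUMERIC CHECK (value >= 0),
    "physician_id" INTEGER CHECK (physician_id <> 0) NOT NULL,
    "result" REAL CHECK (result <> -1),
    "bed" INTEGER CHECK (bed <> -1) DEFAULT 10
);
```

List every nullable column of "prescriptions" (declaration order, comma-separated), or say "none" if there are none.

- cost: UNIQUE does not imply NOT NULL → nullable.
- mrn: declared NOT NULL → not nullable.
- policy_no: CHECK does not forbid NULL (a CHECK constraint passes when its expression is NULL) → nullable.
- room: CHECK does not forbid NULL (a CHECK constraint passes when its expression is NULL) → nullable.
- dosage: no NOT NULL constraint applies → nullable.
- code: CHECK does not forbid NULL (a CHECK constraint passes when its expression is NULL) → nullable.
- prescription_id: DEFAULT only fills an omitted column; an explicit NULL is still allowed → nullable.

cost, policy_no, room, dosage, code, prescription_id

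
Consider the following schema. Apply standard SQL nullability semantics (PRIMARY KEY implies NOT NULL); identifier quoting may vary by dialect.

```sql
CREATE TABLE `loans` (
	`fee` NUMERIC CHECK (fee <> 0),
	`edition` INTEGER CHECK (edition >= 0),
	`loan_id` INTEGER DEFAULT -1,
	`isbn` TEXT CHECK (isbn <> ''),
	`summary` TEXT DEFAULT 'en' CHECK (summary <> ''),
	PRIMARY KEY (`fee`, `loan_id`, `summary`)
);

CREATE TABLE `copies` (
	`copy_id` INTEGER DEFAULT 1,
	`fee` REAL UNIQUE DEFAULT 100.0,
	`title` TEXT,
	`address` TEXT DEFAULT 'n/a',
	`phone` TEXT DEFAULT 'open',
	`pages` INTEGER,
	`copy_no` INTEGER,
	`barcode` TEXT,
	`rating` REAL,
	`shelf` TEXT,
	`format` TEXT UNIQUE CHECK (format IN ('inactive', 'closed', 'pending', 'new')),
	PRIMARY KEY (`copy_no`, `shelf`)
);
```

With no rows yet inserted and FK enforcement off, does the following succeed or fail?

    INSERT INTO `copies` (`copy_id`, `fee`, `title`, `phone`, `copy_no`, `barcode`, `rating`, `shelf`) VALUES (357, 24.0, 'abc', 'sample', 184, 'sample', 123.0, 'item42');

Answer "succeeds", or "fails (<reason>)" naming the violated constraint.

succeeds

NOT NULL columns: copy_no is supplied; shelf is supplied.
No constraint is violated.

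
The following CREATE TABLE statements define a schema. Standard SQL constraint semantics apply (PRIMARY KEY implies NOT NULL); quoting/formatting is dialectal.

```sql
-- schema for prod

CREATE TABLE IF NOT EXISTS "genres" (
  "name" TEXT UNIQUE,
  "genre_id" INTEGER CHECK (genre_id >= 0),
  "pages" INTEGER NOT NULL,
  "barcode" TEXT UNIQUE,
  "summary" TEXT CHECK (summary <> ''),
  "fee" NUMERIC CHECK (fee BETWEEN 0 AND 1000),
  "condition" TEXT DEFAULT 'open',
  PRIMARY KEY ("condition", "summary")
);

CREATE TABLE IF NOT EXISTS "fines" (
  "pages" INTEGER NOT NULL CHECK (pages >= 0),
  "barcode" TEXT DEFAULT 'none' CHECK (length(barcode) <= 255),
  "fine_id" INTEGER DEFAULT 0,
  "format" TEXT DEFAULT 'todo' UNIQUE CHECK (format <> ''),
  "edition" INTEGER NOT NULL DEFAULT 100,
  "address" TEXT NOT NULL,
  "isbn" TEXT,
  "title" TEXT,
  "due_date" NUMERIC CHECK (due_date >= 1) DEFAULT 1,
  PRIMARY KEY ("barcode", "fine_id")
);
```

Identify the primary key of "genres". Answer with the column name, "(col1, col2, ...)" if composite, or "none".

(condition, summary)

A table-level PRIMARY KEY clause names 2 columns: condition, summary.
This is a composite key — the combination is unique, not each column individually.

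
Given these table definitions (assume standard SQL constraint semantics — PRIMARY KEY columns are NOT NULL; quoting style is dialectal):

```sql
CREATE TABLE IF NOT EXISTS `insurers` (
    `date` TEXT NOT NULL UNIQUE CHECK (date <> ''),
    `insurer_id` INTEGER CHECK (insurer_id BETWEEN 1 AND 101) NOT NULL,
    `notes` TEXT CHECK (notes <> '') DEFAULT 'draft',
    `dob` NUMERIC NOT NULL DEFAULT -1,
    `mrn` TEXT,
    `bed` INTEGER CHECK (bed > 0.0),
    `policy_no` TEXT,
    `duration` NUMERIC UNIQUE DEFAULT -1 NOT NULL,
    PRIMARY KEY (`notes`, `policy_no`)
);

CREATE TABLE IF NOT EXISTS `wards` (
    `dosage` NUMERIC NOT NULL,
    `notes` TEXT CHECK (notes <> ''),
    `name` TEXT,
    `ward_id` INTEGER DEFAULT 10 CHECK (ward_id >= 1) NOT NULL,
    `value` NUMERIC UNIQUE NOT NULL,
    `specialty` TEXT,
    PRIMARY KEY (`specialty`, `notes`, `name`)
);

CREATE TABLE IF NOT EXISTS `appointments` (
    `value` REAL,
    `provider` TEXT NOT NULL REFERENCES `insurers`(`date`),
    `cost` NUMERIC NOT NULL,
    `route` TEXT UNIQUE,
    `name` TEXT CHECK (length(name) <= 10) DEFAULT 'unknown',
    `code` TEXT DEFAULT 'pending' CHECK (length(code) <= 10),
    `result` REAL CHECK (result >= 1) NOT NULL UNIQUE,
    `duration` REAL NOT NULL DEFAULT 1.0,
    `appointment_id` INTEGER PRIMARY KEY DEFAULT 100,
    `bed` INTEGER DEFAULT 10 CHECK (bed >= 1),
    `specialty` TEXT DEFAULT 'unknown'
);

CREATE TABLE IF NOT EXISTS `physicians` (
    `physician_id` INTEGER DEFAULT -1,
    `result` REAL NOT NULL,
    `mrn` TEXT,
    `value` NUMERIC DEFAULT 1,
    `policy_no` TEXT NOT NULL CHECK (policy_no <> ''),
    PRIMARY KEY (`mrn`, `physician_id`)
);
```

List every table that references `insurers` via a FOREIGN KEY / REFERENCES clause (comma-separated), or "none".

appointments

- appointments.provider references insurers(date).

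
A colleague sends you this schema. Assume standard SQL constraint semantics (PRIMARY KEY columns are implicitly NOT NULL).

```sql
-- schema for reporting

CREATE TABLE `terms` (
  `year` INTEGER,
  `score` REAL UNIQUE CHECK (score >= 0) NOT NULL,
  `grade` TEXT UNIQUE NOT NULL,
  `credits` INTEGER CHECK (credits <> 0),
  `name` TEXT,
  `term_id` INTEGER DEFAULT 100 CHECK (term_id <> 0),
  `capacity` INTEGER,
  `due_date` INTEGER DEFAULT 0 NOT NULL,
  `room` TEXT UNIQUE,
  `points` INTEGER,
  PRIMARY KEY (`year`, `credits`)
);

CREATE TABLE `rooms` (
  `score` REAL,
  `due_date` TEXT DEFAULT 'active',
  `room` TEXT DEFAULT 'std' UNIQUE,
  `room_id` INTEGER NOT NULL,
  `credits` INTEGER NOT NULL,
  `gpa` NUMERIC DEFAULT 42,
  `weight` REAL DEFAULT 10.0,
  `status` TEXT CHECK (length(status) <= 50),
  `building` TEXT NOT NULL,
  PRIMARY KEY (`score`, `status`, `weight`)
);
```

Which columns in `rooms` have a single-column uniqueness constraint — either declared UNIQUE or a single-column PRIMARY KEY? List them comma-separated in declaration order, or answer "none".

room

- score: part of a composite PRIMARY KEY — only the tuple is unique, not this column on its own.
- due_date: no UNIQUE or single-column PK constraint.
- room: declared UNIQUE → unique.
- room_id: no UNIQUE or single-column PK constraint.
- credits: no UNIQUE or single-column PK constraint.
- gpa: no UNIQUE or single-column PK constraint.
- weight: part of a composite PRIMARY KEY — only the tuple is unique, not this column on its own.
- status: part of a composite PRIMARY KEY — only the tuple is unique, not this column on its own.
- building: no UNIQUE or single-column PK constraint.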